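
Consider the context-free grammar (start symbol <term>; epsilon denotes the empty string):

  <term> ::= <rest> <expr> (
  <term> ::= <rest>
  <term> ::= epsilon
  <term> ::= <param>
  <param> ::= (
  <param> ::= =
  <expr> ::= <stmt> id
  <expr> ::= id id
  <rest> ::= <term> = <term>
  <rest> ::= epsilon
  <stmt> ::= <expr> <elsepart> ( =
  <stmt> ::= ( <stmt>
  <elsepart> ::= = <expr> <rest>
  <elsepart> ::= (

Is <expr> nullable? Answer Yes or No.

Nullable nonterminals: <rest>, <term>.
No production of <expr> has an RHS whose symbols are all nullable, so <expr> is not nullable.

No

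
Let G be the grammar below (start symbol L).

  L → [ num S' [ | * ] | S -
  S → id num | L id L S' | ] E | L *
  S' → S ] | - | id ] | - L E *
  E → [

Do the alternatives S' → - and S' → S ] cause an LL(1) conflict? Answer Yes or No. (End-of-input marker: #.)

FIRST(-) = { - } and FIRST(S ]) = { *, [, ], id }.
The FIRST sets are disjoint and neither alternative is nullable — no conflict.

No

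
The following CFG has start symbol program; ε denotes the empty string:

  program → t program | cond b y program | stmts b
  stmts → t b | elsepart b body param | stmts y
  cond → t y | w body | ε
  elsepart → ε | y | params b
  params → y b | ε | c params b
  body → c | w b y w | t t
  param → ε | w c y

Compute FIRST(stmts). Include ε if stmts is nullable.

stmts → t b contributes {t}.
From stmts → elsepart b body param: elsepart nullable, take FIRST(elsepart) ∪ {b} = { b, c, y }.
From stmts → stmts y: add FIRST(stmts) = { b, c, t, y }.
Union: FIRST(stmts) = { b, c, t, y }.

{ b, c, t, y }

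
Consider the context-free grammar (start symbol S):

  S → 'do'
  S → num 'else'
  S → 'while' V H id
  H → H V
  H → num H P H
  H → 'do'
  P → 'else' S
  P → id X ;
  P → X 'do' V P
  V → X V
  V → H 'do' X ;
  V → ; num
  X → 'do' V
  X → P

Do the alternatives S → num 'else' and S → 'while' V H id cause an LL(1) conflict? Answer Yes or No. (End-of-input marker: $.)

FIRST(num 'else') = { num } and FIRST('while' V H id) = { 'while' }.
The FIRST sets are disjoint and neither alternative is nullable — no conflict.

No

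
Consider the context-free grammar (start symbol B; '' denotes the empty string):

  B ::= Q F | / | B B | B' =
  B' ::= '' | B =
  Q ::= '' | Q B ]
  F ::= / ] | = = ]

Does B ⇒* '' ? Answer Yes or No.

No

Nullable nonterminals: B', Q.
No production of B has an RHS whose symbols are all nullable, so B is not nullable.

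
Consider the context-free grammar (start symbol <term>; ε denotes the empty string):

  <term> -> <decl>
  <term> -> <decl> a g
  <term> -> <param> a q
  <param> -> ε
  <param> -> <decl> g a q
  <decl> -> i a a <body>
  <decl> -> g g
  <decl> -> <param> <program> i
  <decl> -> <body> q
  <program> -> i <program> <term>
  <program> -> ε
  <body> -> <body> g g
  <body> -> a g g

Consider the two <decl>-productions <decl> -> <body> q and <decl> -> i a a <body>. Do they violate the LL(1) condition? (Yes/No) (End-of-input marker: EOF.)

FIRST(<body> q) = { a } and FIRST(i a a <body>) = { i }.
The FIRST sets are disjoint and neither alternative is nullable — no conflict.

No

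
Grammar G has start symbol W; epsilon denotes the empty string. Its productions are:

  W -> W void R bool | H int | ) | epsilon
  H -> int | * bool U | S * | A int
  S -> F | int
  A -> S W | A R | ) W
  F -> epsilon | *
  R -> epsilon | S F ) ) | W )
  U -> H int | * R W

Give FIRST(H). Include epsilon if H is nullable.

{ ), *, int, void }

H -> int contributes {int}.
H -> * bool U contributes {*}.
From H -> S *: S nullable, take FIRST(S) ∪ {*} = { *, int }.
From H -> A int: A nullable, take FIRST(A) ∪ {int} = { ), *, int, void }.
Union: FIRST(H) = { ), *, int, void }.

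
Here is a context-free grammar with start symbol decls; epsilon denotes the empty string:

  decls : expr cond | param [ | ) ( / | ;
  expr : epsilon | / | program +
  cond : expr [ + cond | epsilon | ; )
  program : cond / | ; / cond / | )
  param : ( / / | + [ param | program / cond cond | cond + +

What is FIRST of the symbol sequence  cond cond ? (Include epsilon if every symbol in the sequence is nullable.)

{ ), /, ;, [, epsilon }

Add FIRST(cond)\{epsilon} = { ), /, ;, [ }; cond is nullable, continue.
Add FIRST(cond)\{epsilon} = { ), /, ;, [ }; cond is nullable, continue.
Every symbol is nullable, so include epsilon.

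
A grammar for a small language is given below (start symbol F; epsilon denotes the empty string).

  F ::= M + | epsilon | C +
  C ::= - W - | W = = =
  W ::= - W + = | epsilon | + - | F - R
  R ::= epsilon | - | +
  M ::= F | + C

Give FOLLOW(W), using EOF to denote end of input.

In C ::= - W -: add FIRST(-) = { - }.
In C ::= W = = =: add FIRST(= = =) = { = }.
In W ::= - W + =: add FIRST(+ =) = { + }.
Union: FOLLOW(W) = { +, -, = }.

{ +, -, = }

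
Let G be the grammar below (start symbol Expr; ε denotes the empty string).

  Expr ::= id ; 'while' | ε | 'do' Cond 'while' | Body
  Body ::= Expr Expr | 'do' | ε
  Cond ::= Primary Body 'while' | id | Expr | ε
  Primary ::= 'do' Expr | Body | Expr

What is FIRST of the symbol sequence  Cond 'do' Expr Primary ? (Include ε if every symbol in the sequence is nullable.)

Add FIRST(Cond)\{ε} = { 'do', 'while', id }; Cond is nullable, continue.
'do' is a terminal; add {'do'} and stop.

{ 'do', 'while', id }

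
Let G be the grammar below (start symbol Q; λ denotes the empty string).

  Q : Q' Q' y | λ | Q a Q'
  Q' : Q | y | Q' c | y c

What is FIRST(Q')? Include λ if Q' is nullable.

From Q' : Q: add FIRST(Q) = { a, c, y, λ } (including λ since Q is nullable).
Q' : y contributes {y}.
From Q' : Q' c: Q' nullable, take FIRST(Q') ∪ {c} = { a, c, y }.
Q' : y c contributes {y}.
Union: FIRST(Q') = { a, c, y, λ }.

{ a, c, y, λ }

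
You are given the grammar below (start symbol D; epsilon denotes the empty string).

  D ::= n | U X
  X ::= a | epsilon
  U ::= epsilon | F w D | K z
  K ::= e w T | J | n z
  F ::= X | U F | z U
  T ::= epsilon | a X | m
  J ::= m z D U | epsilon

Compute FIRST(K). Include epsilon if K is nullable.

{ e, m, n, epsilon }

K ::= e w T contributes {e}.
From K ::= J: add FIRST(J) = { m, epsilon } (including epsilon since J is nullable).
K ::= n z contributes {n}.
Union: FIRST(K) = { e, m, n, epsilon }.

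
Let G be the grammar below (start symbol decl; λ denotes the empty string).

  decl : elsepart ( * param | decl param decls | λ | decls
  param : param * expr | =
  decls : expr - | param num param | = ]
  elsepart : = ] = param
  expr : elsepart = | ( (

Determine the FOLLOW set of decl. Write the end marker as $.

decl is the start symbol, so $ ∈ FOLLOW(decl).
In decl : decl param decls: add FIRST(param decls) = { = }.
Union: FOLLOW(decl) = { $, = }.

{ $, = }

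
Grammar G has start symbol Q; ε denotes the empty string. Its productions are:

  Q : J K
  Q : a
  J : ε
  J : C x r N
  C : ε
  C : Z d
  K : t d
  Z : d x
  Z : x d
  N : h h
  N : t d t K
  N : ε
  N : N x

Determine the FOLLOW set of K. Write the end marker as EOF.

{ EOF, t, x }

In Q : J K: K is at the end, add FOLLOW(Q) = { EOF }.
In N : t d t K: K is at the end, add FOLLOW(N) = { t, x }.
Union: FOLLOW(K) = { EOF, t, x }.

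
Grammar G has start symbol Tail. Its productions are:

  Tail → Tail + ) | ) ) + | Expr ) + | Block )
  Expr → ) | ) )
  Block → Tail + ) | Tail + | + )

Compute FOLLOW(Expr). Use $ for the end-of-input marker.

In Tail → Expr ) +: add FIRST() +) = { ) }.
Union: FOLLOW(Expr) = { ) }.

{ ) }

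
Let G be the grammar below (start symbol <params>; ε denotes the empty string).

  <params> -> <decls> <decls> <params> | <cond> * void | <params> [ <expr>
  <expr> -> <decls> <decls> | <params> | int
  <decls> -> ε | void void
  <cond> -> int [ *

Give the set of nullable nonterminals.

{ <decls>, <expr> }

Directly nullable (have an ε-production): <decls>.
<expr> -> <decls> <decls> with every symbol nullable, so <expr> is nullable.
No other nonterminal has a production whose RHS symbols are all nullable.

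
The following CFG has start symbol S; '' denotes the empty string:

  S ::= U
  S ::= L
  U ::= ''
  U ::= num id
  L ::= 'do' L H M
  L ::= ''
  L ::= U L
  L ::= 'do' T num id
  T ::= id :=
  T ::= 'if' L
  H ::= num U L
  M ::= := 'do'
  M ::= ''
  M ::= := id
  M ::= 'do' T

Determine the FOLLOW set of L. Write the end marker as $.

In S ::= L: L is at the end, add FOLLOW(S) = { $ }.
In L ::= 'do' L H M: add FIRST(H M) = { num }.
In L ::= U L: L is at the end, add FOLLOW(L) = { $, 'do', :=, num }.
In T ::= 'if' L: L is at the end, add FOLLOW(T) = { $, 'do', :=, num }.
In H ::= num U L: L is at the end, add FOLLOW(H) = { $, 'do', :=, num }.
Union: FOLLOW(L) = { $, 'do', :=, num }.

{ $, 'do', :=, num }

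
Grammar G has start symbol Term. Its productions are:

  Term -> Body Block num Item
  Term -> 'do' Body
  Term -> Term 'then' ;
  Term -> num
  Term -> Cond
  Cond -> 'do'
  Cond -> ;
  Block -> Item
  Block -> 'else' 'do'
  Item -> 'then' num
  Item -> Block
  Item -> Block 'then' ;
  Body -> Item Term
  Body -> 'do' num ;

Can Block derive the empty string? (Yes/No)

No nonterminal in this grammar is nullable.
No production of Block has an RHS whose symbols are all nullable, so Block is not nullable.

No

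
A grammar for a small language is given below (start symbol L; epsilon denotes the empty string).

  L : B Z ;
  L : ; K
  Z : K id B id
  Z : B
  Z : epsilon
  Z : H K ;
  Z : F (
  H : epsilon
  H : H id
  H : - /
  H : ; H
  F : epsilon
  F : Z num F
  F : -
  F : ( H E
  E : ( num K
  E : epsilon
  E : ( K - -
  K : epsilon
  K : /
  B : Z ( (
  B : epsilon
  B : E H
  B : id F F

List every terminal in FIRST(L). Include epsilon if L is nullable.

{ (, -, /, ;, id, num }

From L : B Z ;: B, Z nullable, take FIRST(B) ∪ FIRST(Z) ∪ {;} = { (, -, /, ;, id, num }.
L : ; K contributes {;}.
Union: FIRST(L) = { (, -, /, ;, id, num }.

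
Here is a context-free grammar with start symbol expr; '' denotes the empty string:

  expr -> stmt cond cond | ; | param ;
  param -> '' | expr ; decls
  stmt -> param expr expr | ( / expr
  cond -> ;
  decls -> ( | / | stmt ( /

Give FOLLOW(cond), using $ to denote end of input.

{ $, (, ; }

In expr -> stmt cond cond: add FIRST(cond) = { ; }.
In expr -> stmt cond cond: cond is at the end, add FOLLOW(expr) = { $, (, ; }.
Union: FOLLOW(cond) = { $, (, ; }.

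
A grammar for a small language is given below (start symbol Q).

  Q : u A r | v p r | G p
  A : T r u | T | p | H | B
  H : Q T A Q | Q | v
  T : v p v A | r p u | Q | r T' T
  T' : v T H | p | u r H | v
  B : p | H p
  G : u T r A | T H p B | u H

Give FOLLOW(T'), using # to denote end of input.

{ r, u, v }

In T : r T' T: add FIRST(T) = { r, u, v }.
Union: FOLLOW(T') = { r, u, v }.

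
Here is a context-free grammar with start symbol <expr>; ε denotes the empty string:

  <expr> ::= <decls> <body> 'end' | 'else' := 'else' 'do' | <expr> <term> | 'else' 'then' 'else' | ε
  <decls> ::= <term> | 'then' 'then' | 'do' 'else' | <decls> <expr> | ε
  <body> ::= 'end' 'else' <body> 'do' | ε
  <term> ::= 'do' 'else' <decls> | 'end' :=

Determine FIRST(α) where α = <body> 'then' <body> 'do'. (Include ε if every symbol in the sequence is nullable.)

{ 'end', 'then' }

Add FIRST(<body>)\{ε} = { 'end' }; <body> is nullable, continue.
'then' is a terminal; add {'then'} and stop.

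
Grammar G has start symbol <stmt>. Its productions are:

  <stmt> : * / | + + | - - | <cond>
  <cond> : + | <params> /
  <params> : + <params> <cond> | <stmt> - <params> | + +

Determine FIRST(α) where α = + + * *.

+ is a terminal; add {+} and stop.

{ + }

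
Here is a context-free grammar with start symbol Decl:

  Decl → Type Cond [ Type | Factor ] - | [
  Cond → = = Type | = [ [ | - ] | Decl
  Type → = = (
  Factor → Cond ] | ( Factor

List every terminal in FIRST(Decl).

From Decl → Type Cond [ Type: add FIRST(Type) = { = }.
From Decl → Factor ] -: add FIRST(Factor) = { (, -, =, [ }.
Decl → [ contributes {[}.
Union: FIRST(Decl) = { (, -, =, [ }.

{ (, -, =, [ }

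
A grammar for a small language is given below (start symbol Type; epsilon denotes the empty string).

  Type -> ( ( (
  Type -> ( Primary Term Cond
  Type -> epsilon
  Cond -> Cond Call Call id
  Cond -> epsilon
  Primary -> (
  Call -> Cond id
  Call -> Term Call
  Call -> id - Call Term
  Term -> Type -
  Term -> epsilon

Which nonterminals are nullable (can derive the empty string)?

{ Cond, Term, Type }

Directly nullable (have an epsilon-production): Type, Cond, Term.
No other nonterminal has a production whose RHS symbols are all nullable.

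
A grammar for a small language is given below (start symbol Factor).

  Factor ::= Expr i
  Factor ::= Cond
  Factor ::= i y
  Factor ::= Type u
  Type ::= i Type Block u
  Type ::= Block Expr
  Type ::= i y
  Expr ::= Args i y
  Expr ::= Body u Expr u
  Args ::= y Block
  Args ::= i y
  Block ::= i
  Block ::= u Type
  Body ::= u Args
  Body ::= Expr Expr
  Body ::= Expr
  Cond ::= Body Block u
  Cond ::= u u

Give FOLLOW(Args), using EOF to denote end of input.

{ i, u }

In Expr ::= Args i y: add FIRST(i y) = { i }.
In Body ::= u Args: Args is at the end, add FOLLOW(Body) = { i, u }.
Union: FOLLOW(Args) = { i, u }.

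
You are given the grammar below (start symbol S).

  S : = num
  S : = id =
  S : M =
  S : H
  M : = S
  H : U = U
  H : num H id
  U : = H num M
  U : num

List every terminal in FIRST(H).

{ =, num }

From H : U = U: add FIRST(U) = { =, num }.
H : num H id contributes {num}.
Union: FIRST(H) = { =, num }.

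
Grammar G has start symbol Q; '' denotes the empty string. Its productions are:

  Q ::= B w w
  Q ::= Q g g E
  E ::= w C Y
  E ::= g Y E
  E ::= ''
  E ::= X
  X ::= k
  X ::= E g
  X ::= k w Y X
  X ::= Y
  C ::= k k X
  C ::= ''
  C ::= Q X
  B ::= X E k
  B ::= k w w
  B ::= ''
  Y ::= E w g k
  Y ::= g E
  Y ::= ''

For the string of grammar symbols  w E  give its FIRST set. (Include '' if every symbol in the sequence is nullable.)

{ w }

w is a terminal; add {w} and stop.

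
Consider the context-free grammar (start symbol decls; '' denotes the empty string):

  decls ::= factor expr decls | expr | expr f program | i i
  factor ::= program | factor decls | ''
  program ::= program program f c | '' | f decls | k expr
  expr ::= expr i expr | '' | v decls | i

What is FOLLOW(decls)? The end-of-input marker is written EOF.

decls is the start symbol, so EOF ∈ FOLLOW(decls).
In decls ::= factor expr decls: decls is at the end, add FOLLOW(decls) = { EOF, f, i, k, v }.
In factor ::= factor decls: decls is at the end, add FOLLOW(factor) = { EOF, f, i, k, v }.
In program ::= f decls: decls is at the end, add FOLLOW(program) = { EOF, f, i, k, v }.
In expr ::= v decls: decls is at the end, add FOLLOW(expr) = { EOF, f, i, k, v }.
Union: FOLLOW(decls) = { EOF, f, i, k, v }.

{ EOF, f, i, k, v }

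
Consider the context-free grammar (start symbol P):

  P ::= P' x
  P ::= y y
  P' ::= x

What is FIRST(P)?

From P ::= P' x: add FIRST(P') = { x }.
P ::= y y contributes {y}.
Union: FIRST(P) = { x, y }.

{ x, y }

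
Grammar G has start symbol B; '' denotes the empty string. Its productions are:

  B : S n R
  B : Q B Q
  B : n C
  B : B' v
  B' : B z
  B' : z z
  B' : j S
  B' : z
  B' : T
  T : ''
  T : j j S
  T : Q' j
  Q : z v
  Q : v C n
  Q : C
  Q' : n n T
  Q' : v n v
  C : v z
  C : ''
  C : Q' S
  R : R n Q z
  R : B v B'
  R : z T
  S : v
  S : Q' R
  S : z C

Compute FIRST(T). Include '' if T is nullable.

T : '' contributes ''.
T : j j S contributes {j}.
From T : Q' j: add FIRST(Q') = { n, v }.
Union: FIRST(T) = { j, n, v, '' }.

{ j, n, v, '' }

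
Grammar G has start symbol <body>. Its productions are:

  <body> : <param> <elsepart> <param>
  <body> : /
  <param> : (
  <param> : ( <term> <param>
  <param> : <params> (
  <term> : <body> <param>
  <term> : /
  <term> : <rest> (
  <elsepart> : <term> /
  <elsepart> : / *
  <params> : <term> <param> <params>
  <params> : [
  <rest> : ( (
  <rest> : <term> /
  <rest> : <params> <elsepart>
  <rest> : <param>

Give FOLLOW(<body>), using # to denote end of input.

<body> is the start symbol, so # ∈ FOLLOW(<body>).
In <term> : <body> <param>: add FIRST(<param>) = { (, /, [ }.
Union: FOLLOW(<body>) = { #, (, /, [ }.

{ #, (, /, [ }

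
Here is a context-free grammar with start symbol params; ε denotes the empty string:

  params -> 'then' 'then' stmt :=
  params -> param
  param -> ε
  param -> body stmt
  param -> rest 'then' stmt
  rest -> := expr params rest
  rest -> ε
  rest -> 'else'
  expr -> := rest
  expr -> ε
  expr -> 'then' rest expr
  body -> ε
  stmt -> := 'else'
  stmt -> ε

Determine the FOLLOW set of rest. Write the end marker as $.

{ 'else', 'then', := }

In param -> rest 'then' stmt: add FIRST('then' stmt) = { 'then' }.
In rest -> := expr params rest: rest is at the end, add FOLLOW(rest) = { 'else', 'then', := }.
In expr -> := rest: rest is at the end, add FOLLOW(expr) = { 'else', 'then', := }.
In expr -> 'then' rest expr: add FIRST(expr)\{ε} = { 'then', := }.
  Since expr is nullable, also add FOLLOW(expr) = { 'else', 'then', := }.
Union: FOLLOW(rest) = { 'else', 'then', := }.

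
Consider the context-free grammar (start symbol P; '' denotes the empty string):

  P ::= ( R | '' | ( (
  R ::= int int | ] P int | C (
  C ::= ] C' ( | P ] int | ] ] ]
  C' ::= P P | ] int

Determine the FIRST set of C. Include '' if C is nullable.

C ::= ] C' ( contributes {]}.
From C ::= P ] int: P nullable, take FIRST(P) ∪ {]} = { (, ] }.
C ::= ] ] ] contributes {]}.
Union: FIRST(C) = { (, ] }.

{ (, ] }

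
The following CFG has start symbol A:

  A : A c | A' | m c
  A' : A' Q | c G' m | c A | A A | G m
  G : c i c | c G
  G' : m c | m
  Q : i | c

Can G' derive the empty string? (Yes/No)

No

No nonterminal in this grammar is nullable.
No production of G' has an RHS whose symbols are all nullable, so G' is not nullable.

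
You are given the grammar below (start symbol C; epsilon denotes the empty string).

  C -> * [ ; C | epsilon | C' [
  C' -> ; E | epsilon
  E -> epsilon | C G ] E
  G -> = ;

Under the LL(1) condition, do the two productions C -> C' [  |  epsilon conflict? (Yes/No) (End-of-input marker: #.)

No

FIRST(C' [) = { ;, [ } and FIRST(epsilon) = { epsilon }.
The second is nullable but FOLLOW(C) = { #, = } is disjoint from FIRST of the first.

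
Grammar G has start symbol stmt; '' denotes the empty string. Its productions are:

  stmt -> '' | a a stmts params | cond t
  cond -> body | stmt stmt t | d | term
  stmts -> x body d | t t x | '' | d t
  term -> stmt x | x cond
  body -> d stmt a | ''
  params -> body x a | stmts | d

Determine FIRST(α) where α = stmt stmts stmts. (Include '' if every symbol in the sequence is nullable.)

{ a, d, t, x, '' }

Add FIRST(stmt)\{''} = { a, d, t, x }; stmt is nullable, continue.
Add FIRST(stmts)\{''} = { d, t, x }; stmts is nullable, continue.
Add FIRST(stmts)\{''} = { d, t, x }; stmts is nullable, continue.
Every symbol is nullable, so include ''.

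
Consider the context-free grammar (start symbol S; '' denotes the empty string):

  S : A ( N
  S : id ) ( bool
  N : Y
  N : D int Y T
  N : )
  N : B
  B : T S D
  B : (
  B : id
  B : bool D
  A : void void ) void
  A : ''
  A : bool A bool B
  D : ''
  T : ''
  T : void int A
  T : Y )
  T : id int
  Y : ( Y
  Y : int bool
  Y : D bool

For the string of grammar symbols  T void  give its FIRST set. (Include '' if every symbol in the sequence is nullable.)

Add FIRST(T)\{''} = { (, bool, id, int, void }; T is nullable, continue.
void is a terminal; add {void} and stop.

{ (, bool, id, int, void }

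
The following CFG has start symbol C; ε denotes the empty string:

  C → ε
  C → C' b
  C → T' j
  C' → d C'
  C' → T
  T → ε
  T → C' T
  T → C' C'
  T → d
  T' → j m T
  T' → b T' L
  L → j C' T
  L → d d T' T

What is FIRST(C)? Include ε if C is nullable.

C → ε contributes ε.
From C → C' b: C' nullable, take FIRST(C') ∪ {b} = { b, d }.
From C → T' j: add FIRST(T') = { b, j }.
Union: FIRST(C) = { b, d, j, ε }.

{ b, d, j, ε }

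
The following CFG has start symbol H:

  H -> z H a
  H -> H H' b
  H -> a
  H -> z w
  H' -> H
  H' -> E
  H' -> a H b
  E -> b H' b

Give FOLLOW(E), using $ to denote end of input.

{ b }

In H' -> E: E is at the end, add FOLLOW(H') = { b }.
Union: FOLLOW(E) = { b }.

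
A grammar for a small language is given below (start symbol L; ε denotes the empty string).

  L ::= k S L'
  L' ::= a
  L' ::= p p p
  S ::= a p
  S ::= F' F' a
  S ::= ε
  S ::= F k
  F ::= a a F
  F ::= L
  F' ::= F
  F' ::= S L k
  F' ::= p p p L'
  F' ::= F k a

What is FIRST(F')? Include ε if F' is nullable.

{ a, k, p }

From F' ::= F: add FIRST(F) = { a, k }.
From F' ::= S L k: S nullable, take FIRST(S) ∪ FIRST(L) = { a, k, p }.
F' ::= p p p L' contributes {p}.
From F' ::= F k a: add FIRST(F) = { a, k }.
Union: FIRST(F') = { a, k, p }.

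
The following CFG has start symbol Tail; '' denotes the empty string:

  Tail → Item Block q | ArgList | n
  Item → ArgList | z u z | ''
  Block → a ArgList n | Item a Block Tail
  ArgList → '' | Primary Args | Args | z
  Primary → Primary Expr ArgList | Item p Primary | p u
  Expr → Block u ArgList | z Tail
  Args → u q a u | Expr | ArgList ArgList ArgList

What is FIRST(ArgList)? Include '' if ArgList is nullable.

ArgList → '' contributes ''.
From ArgList → Primary Args: add FIRST(Primary) = { a, p, u, z }.
From ArgList → Args: add FIRST(Args) = { a, p, u, z, '' } (including '' since Args is nullable).
ArgList → z contributes {z}.
Union: FIRST(ArgList) = { a, p, u, z, '' }.

{ a, p, u, z, '' }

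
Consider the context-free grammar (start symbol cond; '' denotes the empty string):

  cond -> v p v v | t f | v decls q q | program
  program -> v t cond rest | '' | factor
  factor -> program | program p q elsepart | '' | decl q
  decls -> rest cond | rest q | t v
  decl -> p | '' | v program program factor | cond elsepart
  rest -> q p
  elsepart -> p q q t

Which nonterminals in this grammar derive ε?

Directly nullable (have an ''-production): program, factor, decl.
cond -> program with every symbol nullable, so cond is nullable.
No other nonterminal has a production whose RHS symbols are all nullable.

{ cond, decl, factor, program }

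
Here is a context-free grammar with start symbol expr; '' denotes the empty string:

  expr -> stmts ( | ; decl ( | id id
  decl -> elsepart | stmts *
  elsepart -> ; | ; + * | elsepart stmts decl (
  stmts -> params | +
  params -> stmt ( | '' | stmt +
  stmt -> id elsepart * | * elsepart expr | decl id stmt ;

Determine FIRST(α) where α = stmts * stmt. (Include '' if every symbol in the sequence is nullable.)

Add FIRST(stmts)\{''} = { *, +, ;, id }; stmts is nullable, continue.
* is a terminal; add {*} and stop.

{ *, +, ;, id }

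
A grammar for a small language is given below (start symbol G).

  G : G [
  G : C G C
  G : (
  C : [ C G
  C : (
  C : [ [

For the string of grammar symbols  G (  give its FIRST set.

Add FIRST(G) = { (, [ }; G is not nullable, stop.

{ (, [ }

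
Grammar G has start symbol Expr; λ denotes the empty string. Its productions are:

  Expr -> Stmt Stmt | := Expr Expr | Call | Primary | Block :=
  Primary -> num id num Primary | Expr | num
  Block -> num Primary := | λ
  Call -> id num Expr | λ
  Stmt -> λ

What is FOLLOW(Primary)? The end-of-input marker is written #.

{ #, :=, id, num }

In Expr -> Primary: Primary is at the end, add FOLLOW(Expr) = { #, :=, id, num }.
In Primary -> num id num Primary: Primary is at the end, add FOLLOW(Primary) = { #, :=, id, num }.
In Block -> num Primary :=: add FIRST(:=) = { := }.
Union: FOLLOW(Primary) = { #, :=, id, num }.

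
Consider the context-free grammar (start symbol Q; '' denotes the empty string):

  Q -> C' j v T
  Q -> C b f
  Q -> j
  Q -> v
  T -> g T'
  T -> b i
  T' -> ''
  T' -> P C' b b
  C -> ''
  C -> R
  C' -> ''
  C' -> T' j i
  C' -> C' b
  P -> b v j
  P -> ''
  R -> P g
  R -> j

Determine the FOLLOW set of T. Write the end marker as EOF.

In Q -> C' j v T: T is at the end, add FOLLOW(Q) = { EOF }.
Union: FOLLOW(T) = { EOF }.

{ EOF }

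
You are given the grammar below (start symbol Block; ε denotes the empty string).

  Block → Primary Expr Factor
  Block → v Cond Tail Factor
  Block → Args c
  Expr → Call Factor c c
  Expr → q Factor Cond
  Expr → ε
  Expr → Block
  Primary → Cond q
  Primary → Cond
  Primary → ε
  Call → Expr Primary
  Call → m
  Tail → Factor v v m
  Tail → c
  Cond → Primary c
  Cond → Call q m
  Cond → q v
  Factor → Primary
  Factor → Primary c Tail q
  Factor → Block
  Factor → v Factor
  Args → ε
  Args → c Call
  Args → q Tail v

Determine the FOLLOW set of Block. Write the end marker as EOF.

{ EOF, c, m, q, v }

Block is the start symbol, so EOF ∈ FOLLOW(Block).
In Expr → Block: Block is at the end, add FOLLOW(Expr) = { EOF, c, m, q, v }.
In Factor → Block: Block is at the end, add FOLLOW(Factor) = { EOF, c, m, q, v }.
Union: FOLLOW(Block) = { EOF, c, m, q, v }.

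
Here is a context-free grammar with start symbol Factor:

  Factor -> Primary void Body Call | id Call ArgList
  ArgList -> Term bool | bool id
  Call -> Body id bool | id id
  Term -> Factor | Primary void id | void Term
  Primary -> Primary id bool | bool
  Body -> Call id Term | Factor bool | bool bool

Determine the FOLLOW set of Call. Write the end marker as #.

In Factor -> Primary void Body Call: Call is at the end, add FOLLOW(Factor) = { #, bool, id }.
In Factor -> id Call ArgList: add FIRST(ArgList) = { bool, id, void }.
In Body -> Call id Term: add FIRST(id Term) = { id }.
Union: FOLLOW(Call) = { #, bool, id, void }.

{ #, bool, id, void }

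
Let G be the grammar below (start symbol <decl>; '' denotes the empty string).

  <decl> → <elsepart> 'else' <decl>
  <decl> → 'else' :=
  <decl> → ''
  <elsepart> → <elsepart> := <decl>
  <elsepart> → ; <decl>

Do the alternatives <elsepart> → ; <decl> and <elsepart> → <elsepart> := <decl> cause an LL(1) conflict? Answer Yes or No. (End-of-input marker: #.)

Yes

FIRST(; <decl>) = { ; } and FIRST(<elsepart> := <decl>) = { ; }.
Both contain ;, so the two alternatives are not disjoint — LL(1) conflict.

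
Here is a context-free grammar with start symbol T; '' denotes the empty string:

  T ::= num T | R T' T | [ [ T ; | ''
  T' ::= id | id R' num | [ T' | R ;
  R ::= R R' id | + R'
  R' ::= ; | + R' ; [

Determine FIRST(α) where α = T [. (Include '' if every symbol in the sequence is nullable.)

Add FIRST(T)\{''} = { +, [, num }; T is nullable, continue.
[ is a terminal; add {[} and stop.

{ +, [, num }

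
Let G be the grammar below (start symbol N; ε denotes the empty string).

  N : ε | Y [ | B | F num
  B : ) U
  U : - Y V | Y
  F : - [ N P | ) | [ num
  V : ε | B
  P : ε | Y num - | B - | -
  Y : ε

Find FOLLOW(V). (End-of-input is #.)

{ #, ), -, num }

In U : - Y V: V is at the end, add FOLLOW(U) = { #, ), -, num }.
Union: FOLLOW(V) = { #, ), -, num }.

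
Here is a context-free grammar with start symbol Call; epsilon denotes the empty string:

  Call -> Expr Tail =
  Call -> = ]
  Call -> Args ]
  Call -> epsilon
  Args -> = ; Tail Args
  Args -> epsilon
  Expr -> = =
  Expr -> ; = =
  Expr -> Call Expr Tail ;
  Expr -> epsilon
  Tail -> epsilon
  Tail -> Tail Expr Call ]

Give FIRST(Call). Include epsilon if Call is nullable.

{ ;, =, ], epsilon }

From Call -> Expr Tail =: Expr, Tail nullable, take FIRST(Expr) ∪ FIRST(Tail) ∪ {=} = { ;, =, ] }.
Call -> = ] contributes {=}.
From Call -> Args ]: Args nullable, take FIRST(Args) ∪ {]} = { =, ] }.
Call -> epsilon contributes epsilon.
Union: FIRST(Call) = { ;, =, ], epsilon }.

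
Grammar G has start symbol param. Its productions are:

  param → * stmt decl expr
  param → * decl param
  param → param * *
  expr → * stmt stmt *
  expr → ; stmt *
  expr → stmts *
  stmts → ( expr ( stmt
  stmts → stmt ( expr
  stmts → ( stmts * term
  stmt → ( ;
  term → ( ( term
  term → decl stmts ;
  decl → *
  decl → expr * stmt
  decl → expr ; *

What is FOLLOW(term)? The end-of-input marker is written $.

In stmts → ( stmts * term: term is at the end, add FOLLOW(stmts) = { *, ; }.
In term → ( ( term: term is at the end, add FOLLOW(term) = { *, ; }.
Union: FOLLOW(term) = { *, ; }.

{ *, ; }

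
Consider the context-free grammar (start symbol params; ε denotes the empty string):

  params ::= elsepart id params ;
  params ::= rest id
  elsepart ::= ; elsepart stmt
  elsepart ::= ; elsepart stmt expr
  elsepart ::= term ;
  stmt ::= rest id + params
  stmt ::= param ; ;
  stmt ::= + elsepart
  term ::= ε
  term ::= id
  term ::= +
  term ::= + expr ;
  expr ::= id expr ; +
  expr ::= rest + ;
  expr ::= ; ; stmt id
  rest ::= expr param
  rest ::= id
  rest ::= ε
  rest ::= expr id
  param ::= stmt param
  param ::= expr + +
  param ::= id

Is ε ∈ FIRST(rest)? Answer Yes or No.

rest has an ε-production, so rest ⇒ ε.

Yes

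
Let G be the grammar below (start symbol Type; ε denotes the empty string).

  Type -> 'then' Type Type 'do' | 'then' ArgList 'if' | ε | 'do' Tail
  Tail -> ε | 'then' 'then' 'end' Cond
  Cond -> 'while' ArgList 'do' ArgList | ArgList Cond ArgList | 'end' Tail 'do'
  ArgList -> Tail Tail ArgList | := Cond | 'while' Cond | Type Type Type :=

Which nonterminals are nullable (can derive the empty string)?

{ Tail, Type }

Directly nullable (have an ε-production): Type, Tail.
No other nonterminal has a production whose RHS symbols are all nullable.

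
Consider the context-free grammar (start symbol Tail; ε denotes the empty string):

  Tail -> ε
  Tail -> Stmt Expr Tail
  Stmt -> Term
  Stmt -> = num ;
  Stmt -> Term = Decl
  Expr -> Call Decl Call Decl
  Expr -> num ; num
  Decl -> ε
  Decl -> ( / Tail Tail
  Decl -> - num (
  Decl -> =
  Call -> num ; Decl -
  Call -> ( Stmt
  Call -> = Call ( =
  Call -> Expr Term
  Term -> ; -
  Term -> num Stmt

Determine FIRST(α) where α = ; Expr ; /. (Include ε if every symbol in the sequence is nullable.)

{ ; }

; is a terminal; add {;} and stop.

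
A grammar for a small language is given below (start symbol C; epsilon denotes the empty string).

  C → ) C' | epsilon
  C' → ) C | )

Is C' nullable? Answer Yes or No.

Nullable nonterminals: C.
No production of C' has an RHS whose symbols are all nullable, so C' is not nullable.

No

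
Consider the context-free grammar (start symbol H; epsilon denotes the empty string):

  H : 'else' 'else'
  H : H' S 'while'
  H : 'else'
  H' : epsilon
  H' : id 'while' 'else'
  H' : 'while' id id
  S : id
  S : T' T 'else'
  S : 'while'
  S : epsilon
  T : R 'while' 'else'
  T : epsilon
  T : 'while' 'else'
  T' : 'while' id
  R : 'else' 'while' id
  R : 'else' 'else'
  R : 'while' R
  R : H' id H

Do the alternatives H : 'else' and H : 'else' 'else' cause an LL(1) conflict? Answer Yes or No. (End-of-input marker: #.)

Yes

FIRST('else') = { 'else' } and FIRST('else' 'else') = { 'else' }.
Both contain 'else', so the two alternatives are not disjoint — LL(1) conflict.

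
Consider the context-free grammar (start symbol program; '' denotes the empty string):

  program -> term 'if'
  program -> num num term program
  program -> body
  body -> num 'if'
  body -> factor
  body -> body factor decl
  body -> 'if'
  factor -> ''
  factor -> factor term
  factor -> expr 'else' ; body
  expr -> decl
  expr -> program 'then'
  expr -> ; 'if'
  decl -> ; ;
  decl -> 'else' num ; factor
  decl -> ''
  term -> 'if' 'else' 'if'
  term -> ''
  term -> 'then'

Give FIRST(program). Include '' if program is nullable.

{ 'else', 'if', 'then', ;, num, '' }

From program -> term 'if': term nullable, take FIRST(term) ∪ {'if'} = { 'if', 'then' }.
program -> num num term program contributes {num}.
From program -> body: add FIRST(body) = { 'else', 'if', 'then', ;, num, '' } (including '' since body is nullable).
Union: FIRST(program) = { 'else', 'if', 'then', ;, num, '' }.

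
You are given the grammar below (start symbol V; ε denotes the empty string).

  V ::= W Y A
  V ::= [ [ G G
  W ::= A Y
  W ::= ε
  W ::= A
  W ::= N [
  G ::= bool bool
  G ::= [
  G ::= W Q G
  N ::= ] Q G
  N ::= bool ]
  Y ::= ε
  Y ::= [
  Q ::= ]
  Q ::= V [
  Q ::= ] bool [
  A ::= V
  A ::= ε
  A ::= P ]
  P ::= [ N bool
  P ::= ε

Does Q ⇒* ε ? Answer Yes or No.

No

Nullable nonterminals: A, P, V, W, Y.
No production of Q has an RHS whose symbols are all nullable, so Q is not nullable.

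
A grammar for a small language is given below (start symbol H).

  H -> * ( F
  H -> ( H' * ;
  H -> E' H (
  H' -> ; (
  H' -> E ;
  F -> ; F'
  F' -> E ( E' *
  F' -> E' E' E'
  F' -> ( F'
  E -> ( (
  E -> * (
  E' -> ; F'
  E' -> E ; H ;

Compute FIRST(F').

From F' -> E ( E' *: add FIRST(E) = { (, * }.
From F' -> E' E' E': add FIRST(E') = { (, *, ; }.
F' -> ( F' contributes {(}.
Union: FIRST(F') = { (, *, ; }.

{ (, *, ; }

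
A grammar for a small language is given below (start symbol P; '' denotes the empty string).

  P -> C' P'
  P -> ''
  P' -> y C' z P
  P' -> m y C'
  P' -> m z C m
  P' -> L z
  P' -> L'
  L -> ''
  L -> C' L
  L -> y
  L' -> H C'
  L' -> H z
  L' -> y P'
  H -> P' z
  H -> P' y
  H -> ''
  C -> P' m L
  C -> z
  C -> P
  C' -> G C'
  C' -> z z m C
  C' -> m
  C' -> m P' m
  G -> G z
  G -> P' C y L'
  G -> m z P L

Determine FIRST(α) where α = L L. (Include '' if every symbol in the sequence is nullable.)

Add FIRST(L)\{''} = { m, y, z }; L is nullable, continue.
Add FIRST(L)\{''} = { m, y, z }; L is nullable, continue.
Every symbol is nullable, so include ''.

{ m, y, z, '' }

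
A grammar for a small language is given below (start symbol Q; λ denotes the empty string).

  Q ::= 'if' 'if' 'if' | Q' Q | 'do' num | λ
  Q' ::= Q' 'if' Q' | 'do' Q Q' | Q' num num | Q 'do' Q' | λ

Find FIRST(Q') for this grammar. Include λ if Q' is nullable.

{ 'do', 'if', num, λ }

From Q' ::= Q' 'if' Q': Q' nullable, take FIRST(Q') ∪ {'if'} = { 'do', 'if', num }.
Q' ::= 'do' Q Q' contributes {'do'}.
From Q' ::= Q' num num: Q' nullable, take FIRST(Q') ∪ {num} = { 'do', 'if', num }.
From Q' ::= Q 'do' Q': Q nullable, take FIRST(Q) ∪ {'do'} = { 'do', 'if', num }.
Q' ::= λ contributes λ.
Union: FIRST(Q') = { 'do', 'if', num, λ }.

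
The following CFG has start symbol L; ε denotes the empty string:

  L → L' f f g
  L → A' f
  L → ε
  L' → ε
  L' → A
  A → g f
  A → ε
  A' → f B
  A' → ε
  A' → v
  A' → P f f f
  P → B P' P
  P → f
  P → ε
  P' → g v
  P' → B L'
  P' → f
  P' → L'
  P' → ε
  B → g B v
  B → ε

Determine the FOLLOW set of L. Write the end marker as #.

{ # }

L is the start symbol, so # ∈ FOLLOW(L).
Union: FOLLOW(L) = { # }.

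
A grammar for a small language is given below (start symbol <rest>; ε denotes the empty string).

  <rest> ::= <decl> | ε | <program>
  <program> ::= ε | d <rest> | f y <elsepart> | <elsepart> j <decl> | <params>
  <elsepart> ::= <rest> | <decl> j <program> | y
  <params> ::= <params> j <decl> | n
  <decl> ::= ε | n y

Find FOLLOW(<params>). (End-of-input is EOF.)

In <program> ::= <params>: <params> is at the end, add FOLLOW(<program>) = { EOF, j }.
In <params> ::= <params> j <decl>: add FIRST(j <decl>) = { j }.
Union: FOLLOW(<params>) = { EOF, j }.

{ EOF, j }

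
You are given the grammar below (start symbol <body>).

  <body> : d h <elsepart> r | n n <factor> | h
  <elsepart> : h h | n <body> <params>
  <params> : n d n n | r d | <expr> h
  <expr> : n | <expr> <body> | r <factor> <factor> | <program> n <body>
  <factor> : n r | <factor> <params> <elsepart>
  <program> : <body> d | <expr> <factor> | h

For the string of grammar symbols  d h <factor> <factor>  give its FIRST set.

d is a terminal; add {d} and stop.

{ d }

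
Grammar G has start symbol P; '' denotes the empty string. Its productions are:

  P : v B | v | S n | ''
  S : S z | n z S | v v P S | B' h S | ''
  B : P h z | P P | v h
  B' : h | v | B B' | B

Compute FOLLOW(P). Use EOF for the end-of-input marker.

{ EOF, h, n, v, z }

P is the start symbol, so EOF ∈ FOLLOW(P).
In S : v v P S: add FIRST(S)\{''} = { h, n, v, z }.
  Since S is nullable, also add FOLLOW(S) = { n, z }.
In B : P h z: add FIRST(h z) = { h }.
In B : P P: add FIRST(P)\{''} = { h, n, v, z }.
  Since P is nullable, also add FOLLOW(B) = { EOF, h, n, v, z }.
In B : P P: P is at the end, add FOLLOW(B) = { EOF, h, n, v, z }.
Union: FOLLOW(P) = { EOF, h, n, v, z }.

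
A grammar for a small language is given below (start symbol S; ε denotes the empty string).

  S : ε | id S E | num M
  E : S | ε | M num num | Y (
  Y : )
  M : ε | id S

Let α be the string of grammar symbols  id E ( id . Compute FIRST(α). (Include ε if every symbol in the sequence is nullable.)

{ id }

id is a terminal; add {id} and stop.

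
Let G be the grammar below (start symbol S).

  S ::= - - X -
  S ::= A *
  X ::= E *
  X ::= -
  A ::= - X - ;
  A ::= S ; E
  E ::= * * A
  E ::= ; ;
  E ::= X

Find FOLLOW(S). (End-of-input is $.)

{ $, ; }

S is the start symbol, so $ ∈ FOLLOW(S).
In A ::= S ; E: add FIRST(; E) = { ; }.
Union: FOLLOW(S) = { $, ; }.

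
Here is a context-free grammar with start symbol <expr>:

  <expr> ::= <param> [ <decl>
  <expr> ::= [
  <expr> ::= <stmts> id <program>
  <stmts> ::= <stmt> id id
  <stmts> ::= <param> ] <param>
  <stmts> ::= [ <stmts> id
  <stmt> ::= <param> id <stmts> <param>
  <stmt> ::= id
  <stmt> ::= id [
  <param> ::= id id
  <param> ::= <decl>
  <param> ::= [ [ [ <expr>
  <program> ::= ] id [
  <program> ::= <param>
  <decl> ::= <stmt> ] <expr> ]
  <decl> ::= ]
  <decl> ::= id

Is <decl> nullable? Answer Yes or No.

No nonterminal in this grammar is nullable.
No production of <decl> has an RHS whose symbols are all nullable, so <decl> is not nullable.

No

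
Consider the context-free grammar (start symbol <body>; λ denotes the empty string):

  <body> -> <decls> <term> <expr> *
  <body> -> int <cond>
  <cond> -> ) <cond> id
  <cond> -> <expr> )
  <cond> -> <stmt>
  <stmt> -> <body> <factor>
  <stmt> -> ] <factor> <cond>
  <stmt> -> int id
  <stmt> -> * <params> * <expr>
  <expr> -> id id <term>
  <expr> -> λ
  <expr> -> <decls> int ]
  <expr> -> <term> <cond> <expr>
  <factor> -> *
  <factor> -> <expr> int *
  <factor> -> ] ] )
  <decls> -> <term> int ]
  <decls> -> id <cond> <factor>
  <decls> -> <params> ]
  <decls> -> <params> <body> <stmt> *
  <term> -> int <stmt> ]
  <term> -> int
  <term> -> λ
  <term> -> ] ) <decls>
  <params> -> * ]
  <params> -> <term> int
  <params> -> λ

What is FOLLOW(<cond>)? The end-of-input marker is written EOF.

{ EOF, ), *, ], id, int }

In <body> -> int <cond>: <cond> is at the end, add FOLLOW(<body>) = { EOF, ), *, ], id, int }.
In <cond> -> ) <cond> id: add FIRST(id) = { id }.
In <stmt> -> ] <factor> <cond>: <cond> is at the end, add FOLLOW(<stmt>) = { EOF, ), *, ], id, int }.
In <expr> -> <term> <cond> <expr>: add FIRST(<expr>)\{λ} = { ), *, ], id, int }.
  Since <expr> is nullable, also add FOLLOW(<expr>) = { EOF, ), *, ], id, int }.
In <decls> -> id <cond> <factor>: add FIRST(<factor>) = { ), *, ], id, int }.
Union: FOLLOW(<cond>) = { EOF, ), *, ], id, int }.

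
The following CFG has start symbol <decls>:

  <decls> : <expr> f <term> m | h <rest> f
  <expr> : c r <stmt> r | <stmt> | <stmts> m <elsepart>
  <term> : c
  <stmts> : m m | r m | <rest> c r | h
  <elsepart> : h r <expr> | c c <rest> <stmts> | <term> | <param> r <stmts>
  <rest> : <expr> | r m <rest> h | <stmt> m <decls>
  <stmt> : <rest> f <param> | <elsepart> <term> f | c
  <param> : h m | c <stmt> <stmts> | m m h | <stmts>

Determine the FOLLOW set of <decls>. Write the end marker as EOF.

<decls> is the start symbol, so EOF ∈ FOLLOW(<decls>).
In <rest> : <stmt> m <decls>: <decls> is at the end, add FOLLOW(<rest>) = { c, f, h, m, r }.
Union: FOLLOW(<decls>) = { EOF, c, f, h, m, r }.

{ EOF, c, f, h, m, r }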